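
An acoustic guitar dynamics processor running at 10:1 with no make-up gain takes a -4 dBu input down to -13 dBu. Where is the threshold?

-14 dBu

Let T be the threshold. Output overshoot = (input overshoot)/R, so -13 − T = (-4 − T)/10.
10·(-13 − T) = -4 − T → 9·T = -130 − (-4) = -126.
T = -126/9 = -14 dBu.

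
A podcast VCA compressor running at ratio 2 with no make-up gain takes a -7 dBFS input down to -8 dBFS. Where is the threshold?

-9 dBFS

Gain reduction = -7 − (-8) = 1 dB; output overshoot = GR / (R − 1) = 1 / 1 = 1 dB.
Threshold = output − output overshoot = -8 − 1 = -9 dBFS.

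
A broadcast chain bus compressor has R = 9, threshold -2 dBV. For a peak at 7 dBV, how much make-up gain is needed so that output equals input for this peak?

8 dB

Without make-up, output = threshold + overshoot/9 = -2 + 1 = -1 dBV.
Gap to target: 8 dB.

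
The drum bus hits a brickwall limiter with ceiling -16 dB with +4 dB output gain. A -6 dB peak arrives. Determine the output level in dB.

-12 dB

A brickwall limiter is an ∞:1 compressor: any input above the ceiling is clamped to -16 dB.
Output gain then adds 4 dB: -16 + 4 = -12 dB.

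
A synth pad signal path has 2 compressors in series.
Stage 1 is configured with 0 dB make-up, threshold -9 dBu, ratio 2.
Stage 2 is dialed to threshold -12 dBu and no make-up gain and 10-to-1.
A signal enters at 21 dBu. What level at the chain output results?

Stage 1: 21 dBu is 30 dB over -9 dBu; at 2:1 that becomes 15 dB over, giving 6 dBu.
Stage 2: 6 dBu is 18 dB over -12 dBu; at 10:1 that becomes 1.8 dB over, giving -10.2 dBu.

-10.2 dBu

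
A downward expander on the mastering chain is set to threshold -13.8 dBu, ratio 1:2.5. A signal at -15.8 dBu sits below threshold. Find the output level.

-18.8 dBu

Below threshold, a 1:2.5 expander applies gain = (2.5−1)×(T − x) of attenuation.
(2.5−1) × 2 = 3 dB, so output = -15.8 − 3 = -18.8 dBu.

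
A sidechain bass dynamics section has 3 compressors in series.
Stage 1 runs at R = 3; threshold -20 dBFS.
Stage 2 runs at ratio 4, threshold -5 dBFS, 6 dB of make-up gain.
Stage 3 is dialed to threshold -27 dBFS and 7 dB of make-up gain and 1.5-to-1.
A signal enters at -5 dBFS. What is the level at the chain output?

Stage 1: 15 dB above -20 dBFS, reduced 3:1 to 5 dB above → -15 dBFS.
Stage 2: -15 dBFS is at or below the -5 dBFS threshold — no compression; make-up brings it to -9 dBFS.
Stage 3: overshoot 18 dB → 18/1.5 = 12 dB → -15 dBFS; +7 dB make-up → -8 dBFS.

-8 dBFS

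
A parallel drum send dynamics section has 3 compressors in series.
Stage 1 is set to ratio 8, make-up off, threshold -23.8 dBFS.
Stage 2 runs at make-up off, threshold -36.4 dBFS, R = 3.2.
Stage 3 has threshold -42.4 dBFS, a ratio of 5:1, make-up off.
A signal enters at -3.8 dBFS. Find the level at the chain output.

Stage 1: overshoot 20 dB → 20/8 = 2.5 dB → -21.3 dBFS.
Stage 2: 15.1 dB above -36.4 dBFS, reduced 3.2:1 to 4.71875 dB above → -31.68125 dBFS.
Stage 3: -31.68125 dBFS is 10.71875 dB over -42.4 dBFS; at 5:1 that becomes 2.14375 dB over, giving -40.25625 dBFS.

-40.25625 dBFS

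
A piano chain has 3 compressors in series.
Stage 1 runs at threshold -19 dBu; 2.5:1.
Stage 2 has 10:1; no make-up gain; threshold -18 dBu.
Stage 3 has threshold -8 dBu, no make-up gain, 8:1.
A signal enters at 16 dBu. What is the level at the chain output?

-16.7 dBu

Stage 1: overshoot 35 dB → 35/2.5 = 14 dB → -5 dBu.
Stage 2: 13 dB above -18 dBu, reduced 10:1 to 1.3 dB above → -16.7 dBu.
Stage 3: below threshold (-16.7 ≤ -8); passes unchanged; output -16.7 dBu.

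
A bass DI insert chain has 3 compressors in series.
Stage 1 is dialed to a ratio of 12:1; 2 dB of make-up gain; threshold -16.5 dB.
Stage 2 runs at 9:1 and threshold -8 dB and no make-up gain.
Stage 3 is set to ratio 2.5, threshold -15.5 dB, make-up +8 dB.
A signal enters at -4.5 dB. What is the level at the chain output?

Stage 1: overshoot 12 dB → 12/12 = 1 dB → -15.5 dB; +2 dB make-up → -13.5 dB.
Stage 2: below threshold (-13.5 ≤ -8); passes unchanged; output -13.5 dB.
Stage 3: 2 dB above -15.5 dB, reduced 2.5:1 to 0.8 dB above → -14.7 dB; +8 dB make-up → -6.7 dB.

-6.7 dB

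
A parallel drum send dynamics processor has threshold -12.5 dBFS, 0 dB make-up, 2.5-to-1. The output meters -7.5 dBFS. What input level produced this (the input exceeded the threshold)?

That's 5 dB above the -12.5 dBFS threshold.
Before 2.5:1 compression the overshoot was 5 × 2.5 = 12.5 dB, so input = -12.5 + 12.5 = 0 dBFS.

0 dBFS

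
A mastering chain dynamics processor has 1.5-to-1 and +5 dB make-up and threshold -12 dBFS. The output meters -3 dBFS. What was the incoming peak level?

Remove make-up: -3 − 5 = -8 dBFS.
That's 4 dB above the -12 dBFS threshold.
Input overshoot = R × output overshoot = 6 dB → input = -12 + 6 = -6 dBFS.

-6 dBFS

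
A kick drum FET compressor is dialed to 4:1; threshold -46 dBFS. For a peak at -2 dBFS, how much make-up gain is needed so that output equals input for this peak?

33 dB

Without make-up, output = threshold + overshoot/4 = -46 + 11 = -35 dBFS.
Gap to target: 33 dB.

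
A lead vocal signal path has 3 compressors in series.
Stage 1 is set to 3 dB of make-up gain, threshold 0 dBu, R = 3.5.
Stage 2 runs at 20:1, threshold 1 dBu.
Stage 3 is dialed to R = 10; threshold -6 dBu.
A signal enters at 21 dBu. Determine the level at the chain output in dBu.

-5.26 dBu

Stage 1: overshoot 21 dB → 21/3.5 = 6 dB → 6 dBu; +3 dB make-up → 9 dBu.
Stage 2: 8 dB above 1 dBu, reduced 20:1 to 0.4 dB above → 1.4 dBu.
Stage 3: overshoot 7.4 dB → 7.4/10 = 0.74 dB → -5.26 dBu.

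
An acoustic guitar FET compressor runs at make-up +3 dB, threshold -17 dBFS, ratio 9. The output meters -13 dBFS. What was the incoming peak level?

-8 dBFS

Remove make-up: -13 − 3 = -16 dBFS.
Post-compression overshoot = -16 − (-17) = 1 dB.
Before 9:1 compression the overshoot was 1 × 9 = 9 dB, so input = -17 + 9 = -8 dBFS.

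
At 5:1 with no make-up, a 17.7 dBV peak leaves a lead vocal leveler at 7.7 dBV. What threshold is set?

5.2 dBV

Gain reduction = 17.7 − 7.7 = 10 dB; output overshoot = GR / (R − 1) = 10 / 4 = 2.5 dB.
Threshold = output − output overshoot = 7.7 − 2.5 = 5.2 dBV.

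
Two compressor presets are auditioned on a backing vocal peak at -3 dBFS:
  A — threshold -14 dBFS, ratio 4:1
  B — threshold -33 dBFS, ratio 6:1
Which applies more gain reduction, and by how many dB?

A: overshoot 11 dB → output overshoot 2.75 dB → GR 8.25 dB.
B: overshoot 30 dB → output overshoot 5 dB → GR 25 dB.
B applies 16.75 dB more gain reduction.

B, by 16.75 dB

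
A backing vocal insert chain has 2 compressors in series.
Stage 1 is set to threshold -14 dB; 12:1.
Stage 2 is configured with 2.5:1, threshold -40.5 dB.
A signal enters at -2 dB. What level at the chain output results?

Stage 1: 12 dB above -14 dB, reduced 12:1 to 1 dB above → -13 dB.
Stage 2: -13 dB is 27.5 dB over -40.5 dB; at 2.5:1 that becomes 11 dB over, giving -29.5 dB.

-29.5 dB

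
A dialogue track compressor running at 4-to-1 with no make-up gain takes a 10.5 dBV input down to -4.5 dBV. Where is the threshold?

-9.5 dBV

Input is 20 dB above T (since output overshoot × R = input overshoot: (-4.5 − T)·4 = 10.5 − T gives T = -9.5 dBV).
Check: -9.5 + (10.5 − (-9.5))/4 = -9.5 + 5 = -4.5 dBV. ✓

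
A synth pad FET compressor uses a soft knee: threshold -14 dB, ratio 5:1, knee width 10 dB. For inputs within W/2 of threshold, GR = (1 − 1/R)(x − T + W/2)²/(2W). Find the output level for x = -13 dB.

-14.44 dB

x − T + W/2 = -13 − (-14) + 5 = 6.
GR = (1 − 1/5) × 6² / 20 = 0.8 × 36 / 20 = 1.44 dB.
Output = -13 − 1.44 = -14.44 dB.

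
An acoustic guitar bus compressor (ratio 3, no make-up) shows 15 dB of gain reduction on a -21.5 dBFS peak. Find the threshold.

-44 dBFS

Let T be the threshold. Output overshoot = (input overshoot)/R, so -36.5 − T = (-21.5 − T)/3.
3·(-36.5 − T) = -21.5 − T → 2·T = -109.5 − (-21.5) = -88.
T = -88/2 = -44 dBFS.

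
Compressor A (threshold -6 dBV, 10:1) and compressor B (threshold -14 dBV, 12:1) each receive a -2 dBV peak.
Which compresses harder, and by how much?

B, by 7.4 dB

A: 4 dB over, compressed to 0.4 dB over, so 3.6 dB of GR.
B: 12 dB over, compressed to 1 dB over, so 11 dB of GR.
B applies 7.4 dB more gain reduction.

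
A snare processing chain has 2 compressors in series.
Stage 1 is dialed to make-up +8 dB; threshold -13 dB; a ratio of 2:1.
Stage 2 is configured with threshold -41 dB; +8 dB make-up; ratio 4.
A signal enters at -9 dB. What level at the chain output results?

Stage 1: overshoot 4 dB → 4/2 = 2 dB → -11 dB; +8 dB make-up → -3 dB.
Stage 2: -3 dB is 38 dB over -41 dB; at 4:1 that becomes 9.5 dB over, giving -31.5 dB; +8 dB make-up → -23.5 dB.

-23.5 dB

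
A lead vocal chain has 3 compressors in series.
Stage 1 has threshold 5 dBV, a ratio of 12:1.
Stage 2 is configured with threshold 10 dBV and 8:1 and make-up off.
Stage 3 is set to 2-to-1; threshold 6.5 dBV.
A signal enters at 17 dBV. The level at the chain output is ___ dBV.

6 dBV

Stage 1: 12 dB above 5 dBV, reduced 12:1 to 1 dB above → 6 dBV.
Stage 2: 6 dBV ≤ 10 dBV, so stage 2 doesn't engage; output 6 dBV.
Stage 3: below threshold (6 ≤ 6.5); passes unchanged; output 6 dBV.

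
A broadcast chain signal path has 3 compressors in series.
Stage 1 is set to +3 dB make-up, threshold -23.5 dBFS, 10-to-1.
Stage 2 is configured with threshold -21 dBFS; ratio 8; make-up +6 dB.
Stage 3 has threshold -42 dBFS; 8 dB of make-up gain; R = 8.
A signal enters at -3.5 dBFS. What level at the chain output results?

Stage 1: 20 dB above -23.5 dBFS, reduced 10:1 to 2 dB above → -21.5 dBFS; +3 dB make-up → -18.5 dBFS.
Stage 2: -18.5 dBFS is 2.5 dB over -21 dBFS; at 8:1 that becomes 0.3125 dB over, giving -20.6875 dBFS; +6 dB make-up → -14.6875 dBFS.
Stage 3: overshoot 27.3125 dB → 27.3125/8 = 3.414062 dB → -38.585938 dBFS; +8 dB make-up → -30.585938 dBFS.

-30.585938 dBFS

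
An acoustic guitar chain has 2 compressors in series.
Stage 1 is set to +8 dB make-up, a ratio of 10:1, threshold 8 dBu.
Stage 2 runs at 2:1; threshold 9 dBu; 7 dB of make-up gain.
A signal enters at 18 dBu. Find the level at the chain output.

20 dBu

Stage 1: 18 dBu is 10 dB over 8 dBu; at 10:1 that becomes 1 dB over, giving 9 dBu; +8 dB make-up → 17 dBu.
Stage 2: overshoot 8 dB → 8/2 = 4 dB → 13 dBu; +7 dB make-up → 20 dBu.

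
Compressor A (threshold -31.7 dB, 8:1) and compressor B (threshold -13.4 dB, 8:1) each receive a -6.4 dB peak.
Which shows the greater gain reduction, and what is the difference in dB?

A: 25.3 dB over, compressed to 3.1625 dB over, so 22.1375 dB of GR.
B: 7 dB over, compressed to 0.875 dB over, so 6.125 dB of GR.
Difference: 16.0125 dB in favour of A.

A, by 16.0125 dB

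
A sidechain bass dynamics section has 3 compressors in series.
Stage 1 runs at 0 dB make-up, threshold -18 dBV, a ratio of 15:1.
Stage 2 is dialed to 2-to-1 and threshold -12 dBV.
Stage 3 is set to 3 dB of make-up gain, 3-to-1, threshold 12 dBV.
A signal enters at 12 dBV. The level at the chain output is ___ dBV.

-13 dBV

Stage 1: 12 dBV is 30 dB over -18 dBV; at 15:1 that becomes 2 dB over, giving -16 dBV.
Stage 2: -16 dBV is at or below the -12 dBV threshold — no compression; output -16 dBV.
Stage 3: below threshold (-16 ≤ 12); passes unchanged; make-up brings it to -13 dBV.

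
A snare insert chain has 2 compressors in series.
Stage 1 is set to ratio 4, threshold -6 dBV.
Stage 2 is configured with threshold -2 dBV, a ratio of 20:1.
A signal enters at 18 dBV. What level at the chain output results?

Stage 1: 18 dBV is 24 dB over -6 dBV; at 4:1 that becomes 6 dB over, giving 0 dBV.
Stage 2: 0 dBV is 2 dB over -2 dBV; at 20:1 that becomes 0.1 dB over, giving -1.9 dBV.

-1.9 dBV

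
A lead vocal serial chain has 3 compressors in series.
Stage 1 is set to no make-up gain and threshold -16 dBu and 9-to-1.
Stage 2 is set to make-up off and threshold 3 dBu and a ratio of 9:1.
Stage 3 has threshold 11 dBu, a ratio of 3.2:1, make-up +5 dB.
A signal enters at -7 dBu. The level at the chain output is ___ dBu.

-10 dBu

Stage 1: -7 dBu is 9 dB over -16 dBu; at 9:1 that becomes 1 dB over, giving -15 dBu.
Stage 2: below threshold (-15 ≤ 3); passes unchanged; output -15 dBu.
Stage 3: below threshold (-15 ≤ 11); passes unchanged; make-up brings it to -10 dBu.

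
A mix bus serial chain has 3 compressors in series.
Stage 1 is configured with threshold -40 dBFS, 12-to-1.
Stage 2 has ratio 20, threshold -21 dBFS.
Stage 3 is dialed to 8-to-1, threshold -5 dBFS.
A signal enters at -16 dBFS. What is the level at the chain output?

Stage 1: 24 dB above -40 dBFS, reduced 12:1 to 2 dB above → -38 dBFS.
Stage 2: -38 dBFS is at or below the -21 dBFS threshold — no compression; output -38 dBFS.
Stage 3: -38 dBFS ≤ -5 dBFS, so stage 3 doesn't engage; output -38 dBFS.

-38 dBFS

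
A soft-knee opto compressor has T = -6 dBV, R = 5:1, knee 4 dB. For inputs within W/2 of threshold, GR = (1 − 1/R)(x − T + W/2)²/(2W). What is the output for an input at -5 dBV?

-5.9 dBV

x − T + W/2 = -5 − (-6) + 2 = 3.
GR = (1 − 1/5) × 3² / 8 = 0.8 × 9 / 8 = 0.9 dB.
Output = -5 − 0.9 = -5.9 dBV.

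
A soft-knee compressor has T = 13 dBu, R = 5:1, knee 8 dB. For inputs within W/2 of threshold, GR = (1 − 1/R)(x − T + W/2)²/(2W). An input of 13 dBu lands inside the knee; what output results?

x − T + W/2 = 13 − 13 + 4 = 4.
GR = (1 − 1/5) × 4² / 16 = 0.8 × 16 / 16 = 0.8 dB.
Output = 13 − 0.8 = 12.2 dBu.

12.2 dBu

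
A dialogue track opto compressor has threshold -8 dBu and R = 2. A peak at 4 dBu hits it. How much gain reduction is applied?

6 dB

The signal is 12 dB above threshold.
At 2:1, output sits 12/2 = 6 dB above threshold.
GR = overshoot in − overshoot out = 12 − 6 = 6 dB.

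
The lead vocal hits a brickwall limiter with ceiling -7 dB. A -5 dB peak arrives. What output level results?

At ∞:1, everything above -7 dB is held at the ceiling.

-7 dB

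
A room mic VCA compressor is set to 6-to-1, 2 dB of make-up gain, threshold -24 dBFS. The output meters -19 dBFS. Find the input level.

Stripping the +2 dB make-up gives -21 dBFS at the gain stage.
Post-compression overshoot = -21 − (-24) = 3 dB.
Input overshoot = R × output overshoot = 18 dB → input = -24 + 18 = -6 dBFS.

-6 dBFS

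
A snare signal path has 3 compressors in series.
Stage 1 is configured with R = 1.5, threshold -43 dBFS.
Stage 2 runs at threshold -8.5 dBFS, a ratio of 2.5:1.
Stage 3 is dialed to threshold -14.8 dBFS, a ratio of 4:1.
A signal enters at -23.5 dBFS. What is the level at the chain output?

-30 dBFS

Stage 1: overshoot 19.5 dB → 19.5/1.5 = 13 dB → -30 dBFS.
Stage 2: -30 dBFS ≤ -8.5 dBFS, so stage 2 doesn't engage; output -30 dBFS.
Stage 3: -30 dBFS is at or below the -14.8 dBFS threshold — no compression; output -30 dBFS.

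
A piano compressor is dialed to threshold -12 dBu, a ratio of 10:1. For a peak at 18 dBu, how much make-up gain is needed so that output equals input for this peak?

27 dB

Without make-up, output = threshold + overshoot/10 = -12 + 3 = -9 dBu.
Gap to target: 27 dB.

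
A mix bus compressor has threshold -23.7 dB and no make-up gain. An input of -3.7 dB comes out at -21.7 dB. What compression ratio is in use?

Input overshoot = -3.7 − (-23.7) = 20 dB; output overshoot = -21.7 − (-23.7) = 2 dB.
Ratio = 20 / 2 = 10.

10:1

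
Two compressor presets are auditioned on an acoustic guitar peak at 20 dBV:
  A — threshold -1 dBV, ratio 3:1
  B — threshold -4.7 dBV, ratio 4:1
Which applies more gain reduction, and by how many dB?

A: 21 dB over, compressed to 7 dB over, so 14 dB of GR.
B: 24.7 dB over, compressed to 6.175 dB over, so 18.525 dB of GR.
B reduces 4.525 dB more.

B, by 4.525 dB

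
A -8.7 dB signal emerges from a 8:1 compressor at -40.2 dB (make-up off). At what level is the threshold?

-44.7 dB

Input is 36 dB above T (since output overshoot × R = input overshoot: (-40.2 − T)·8 = -8.7 − T gives T = -44.7 dB).
Check: -44.7 + (-8.7 − (-44.7))/8 = -44.7 + 4.5 = -40.2 dB. ✓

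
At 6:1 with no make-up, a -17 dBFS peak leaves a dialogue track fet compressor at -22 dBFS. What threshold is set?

-23 dBFS

Let T be the threshold. Output overshoot = (input overshoot)/R, so -22 − T = (-17 − T)/6.
6·(-22 − T) = -17 − T → 5·T = -132 − (-17) = -115.
T = -115/5 = -23 dBFS.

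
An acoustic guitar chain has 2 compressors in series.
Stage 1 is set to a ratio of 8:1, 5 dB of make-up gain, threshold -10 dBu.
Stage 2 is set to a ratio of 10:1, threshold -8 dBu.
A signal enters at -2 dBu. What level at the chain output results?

-7.6 dBu

Stage 1: -2 dBu is 8 dB over -10 dBu; at 8:1 that becomes 1 dB over, giving -9 dBu; +5 dB make-up → -4 dBu.
Stage 2: -4 dBu is 4 dB over -8 dBu; at 10:1 that becomes 0.4 dB over, giving -7.6 dBu.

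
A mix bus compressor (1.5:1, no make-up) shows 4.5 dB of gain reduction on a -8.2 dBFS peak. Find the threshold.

-21.7 dBFS

Gain reduction = -8.2 − (-12.7) = 4.5 dB; output overshoot = GR / (R − 1) = 4.5 / 0.5 = 9 dB.
Threshold = output − output overshoot = -12.7 − 9 = -21.7 dBFS.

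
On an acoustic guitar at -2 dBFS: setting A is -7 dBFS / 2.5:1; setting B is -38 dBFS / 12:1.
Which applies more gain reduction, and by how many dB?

B, by 30 dB

A: 5 dB over, compressed to 2 dB over, so 3 dB of GR.
B: 36 dB over, compressed to 3 dB over, so 33 dB of GR.
B applies 30 dB more gain reduction.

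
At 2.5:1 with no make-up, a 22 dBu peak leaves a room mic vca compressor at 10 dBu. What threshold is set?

2 dBu

Input is 20 dB above T (since output overshoot × R = input overshoot: (10 − T)·2.5 = 22 − T gives T = 2 dBu).
Check: 2 + (22 − 2)/2.5 = 2 + 8 = 10 dBu. ✓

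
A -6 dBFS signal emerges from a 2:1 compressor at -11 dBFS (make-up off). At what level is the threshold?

Let T be the threshold. Output overshoot = (input overshoot)/R, so -11 − T = (-6 − T)/2.
2·(-11 − T) = -6 − T → 1·T = -22 − (-6) = -16.
T = -16/1 = -16 dBFS.

-16 dBFS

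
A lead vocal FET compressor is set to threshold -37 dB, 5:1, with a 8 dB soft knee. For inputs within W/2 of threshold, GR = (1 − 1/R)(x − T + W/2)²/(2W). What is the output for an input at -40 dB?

-40.05 dB

x − T + W/2 = -40 − (-37) + 4 = 1.
GR = (1 − 1/5) × 1² / 16 = 0.8 × 1 / 16 = 0.05 dB.
Output = -40 − 0.05 = -40.05 dB.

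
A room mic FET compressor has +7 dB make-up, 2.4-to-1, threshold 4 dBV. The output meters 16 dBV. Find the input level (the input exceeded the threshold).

Before make-up, the level was 16 − 7 = 9 dBV.
The compressed level sits 9 − 4 = 5 dB over threshold.
Input overshoot = R × output overshoot = 12 dB → input = 4 + 12 = 16 dBV.

16 dBV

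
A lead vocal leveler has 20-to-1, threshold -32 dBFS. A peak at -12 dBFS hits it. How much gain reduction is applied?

Overshoot = -12 − (-32) = 20 dB.
A 20:1 ratio leaves 1 dB of that excess.
Gain reduction = 20 − 1 = 19 dB.

19 dB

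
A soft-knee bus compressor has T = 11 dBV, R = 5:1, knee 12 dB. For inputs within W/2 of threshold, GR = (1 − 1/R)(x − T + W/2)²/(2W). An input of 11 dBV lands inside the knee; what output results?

x − T + W/2 = 11 − 11 + 6 = 6.
GR = (1 − 1/5) × 6² / 24 = 0.8 × 36 / 24 = 1.2 dB.
Output = 11 − 1.2 = 9.8 dBV.

9.8 dBV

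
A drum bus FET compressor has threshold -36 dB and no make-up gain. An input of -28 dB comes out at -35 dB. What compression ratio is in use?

8:1

Input overshoot = -28 − (-36) = 8 dB; output overshoot = -35 − (-36) = 1 dB.
Ratio = 8 / 1 = 8.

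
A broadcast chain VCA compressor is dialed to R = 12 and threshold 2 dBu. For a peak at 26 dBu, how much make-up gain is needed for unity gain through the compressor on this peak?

Without make-up, output = threshold + overshoot/12 = 2 + 2 = 4 dBu.
Gap to target: 22 dB.

22 dB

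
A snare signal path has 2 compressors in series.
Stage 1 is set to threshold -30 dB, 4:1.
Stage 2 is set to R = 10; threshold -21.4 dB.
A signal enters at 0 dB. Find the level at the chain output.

Stage 1: overshoot 30 dB → 30/4 = 7.5 dB → -22.5 dB.
Stage 2: below threshold (-22.5 ≤ -21.4); passes unchanged; output -22.5 dB.

-22.5 dB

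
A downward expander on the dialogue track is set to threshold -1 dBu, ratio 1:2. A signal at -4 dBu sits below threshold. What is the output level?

The input is 3 dB below the -1 dBu threshold.
A 1:2 expander multiplies undershoot by 2: 3 × 2 = 6 dB below threshold.
Output = -1 − 6 = -7 dBu.

-7 dBu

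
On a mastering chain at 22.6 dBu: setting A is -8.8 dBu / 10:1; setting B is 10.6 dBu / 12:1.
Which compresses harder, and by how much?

A, by 17.26 dB

A: GR = 31.4 − 31.4/10 = 28.26 dB.
B: GR = 12 − 12/12 = 11 dB.
Difference: 17.26 dB in favour of A.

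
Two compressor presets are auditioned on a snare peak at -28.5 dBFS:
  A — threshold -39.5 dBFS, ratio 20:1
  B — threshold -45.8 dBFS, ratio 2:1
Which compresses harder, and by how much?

A: overshoot 11 dB → output overshoot 0.55 dB → GR 10.45 dB.
B: overshoot 17.3 dB → output overshoot 8.65 dB → GR 8.65 dB.
A applies 1.8 dB more gain reduction.

A, by 1.8 dB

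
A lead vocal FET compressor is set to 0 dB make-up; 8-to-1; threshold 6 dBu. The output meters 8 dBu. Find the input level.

22 dBu

Post-compression overshoot = 8 − 6 = 2 dB.
Undo the ratio: input overshoot = 2 × 8 = 16 dB, giving input = 22 dBu.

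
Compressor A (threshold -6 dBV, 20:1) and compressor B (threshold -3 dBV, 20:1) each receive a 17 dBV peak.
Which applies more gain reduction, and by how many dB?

A: overshoot 23 dB → output overshoot 1.15 dB → GR 21.85 dB.
B: overshoot 20 dB → output overshoot 1 dB → GR 19 dB.
Difference: 2.85 dB in favour of A.

A, by 2.85 dB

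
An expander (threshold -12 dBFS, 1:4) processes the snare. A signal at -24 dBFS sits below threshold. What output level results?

-60 dBFS

Below threshold, a 1:4 expander applies gain = (4−1)×(T − x) of attenuation.
(4−1) × 12 = 36 dB, so output = -24 − 36 = -60 dBFS.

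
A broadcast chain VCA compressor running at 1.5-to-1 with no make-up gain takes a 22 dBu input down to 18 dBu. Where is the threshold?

Gain reduction = 22 − 18 = 4 dB; output overshoot = GR / (R − 1) = 4 / 0.5 = 8 dB.
Threshold = output − output overshoot = 18 − 8 = 10 dBu.

10 dBu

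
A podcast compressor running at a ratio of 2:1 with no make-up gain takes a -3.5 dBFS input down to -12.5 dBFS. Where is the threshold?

-21.5 dBFS

Gain reduction = -3.5 − (-12.5) = 9 dB; output overshoot = GR / (R − 1) = 9 / 1 = 9 dB.
Threshold = output − output overshoot = -12.5 − 9 = -21.5 dBFS.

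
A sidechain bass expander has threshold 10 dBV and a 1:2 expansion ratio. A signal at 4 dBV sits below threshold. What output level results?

Below threshold, a 1:2 expander applies gain = (2−1)×(T − x) of attenuation.
(2−1) × 6 = 6 dB, so output = 4 − 6 = -2 dBV.

-2 dBV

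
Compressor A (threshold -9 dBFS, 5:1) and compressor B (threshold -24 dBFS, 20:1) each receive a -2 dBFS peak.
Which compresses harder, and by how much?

A: GR = 7 − 7/5 = 5.6 dB.
B: GR = 22 − 22/20 = 20.9 dB.
B applies 15.3 dB more gain reduction.

B, by 15.3 dB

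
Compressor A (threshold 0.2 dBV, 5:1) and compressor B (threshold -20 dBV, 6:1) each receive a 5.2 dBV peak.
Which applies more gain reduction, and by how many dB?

B, by 17 dB

A: 5 dB over, compressed to 1 dB over, so 4 dB of GR.
B: 25.2 dB over, compressed to 4.2 dB over, so 21 dB of GR.
B applies 17 dB more gain reduction.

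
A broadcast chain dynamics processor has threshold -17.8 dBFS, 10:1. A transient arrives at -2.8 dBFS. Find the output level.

The input is 15 dB above the -17.8 dBFS threshold.
10:1 compression reduces that to 15/10 = 1.5 dB over.
That puts the output at -16.3 dBFS.

-16.3 dBFS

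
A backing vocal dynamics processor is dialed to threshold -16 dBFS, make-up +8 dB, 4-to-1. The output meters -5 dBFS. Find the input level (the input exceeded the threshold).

-4 dBFS

Before make-up, the level was -5 − 8 = -13 dBFS.
The compressed level sits -13 − (-16) = 3 dB over threshold.
Input overshoot = R × output overshoot = 12 dB → input = -16 + 12 = -4 dBFS.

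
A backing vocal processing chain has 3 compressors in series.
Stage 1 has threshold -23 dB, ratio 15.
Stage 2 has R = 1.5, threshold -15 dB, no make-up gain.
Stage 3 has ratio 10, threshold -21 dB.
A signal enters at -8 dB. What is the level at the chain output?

Stage 1: overshoot 15 dB → 15/15 = 1 dB → -22 dB.
Stage 2: -22 dB is at or below the -15 dB threshold — no compression; output -22 dB.
Stage 3: -22 dB is at or below the -21 dB threshold — no compression; output -22 dB.

-22 dB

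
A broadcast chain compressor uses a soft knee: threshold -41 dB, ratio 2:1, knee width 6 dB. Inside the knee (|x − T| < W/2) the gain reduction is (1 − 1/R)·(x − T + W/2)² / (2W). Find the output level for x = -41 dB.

-41.375 dB

x − T + W/2 = -41 − (-41) + 3 = 3.
GR = (1 − 1/2) × 3² / 12 = 0.5 × 9 / 12 = 0.375 dB.
Output = -41 − 0.375 = -41.375 dB.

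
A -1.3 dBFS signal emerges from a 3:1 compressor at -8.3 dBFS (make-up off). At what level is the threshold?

Gain reduction = -1.3 − (-8.3) = 7 dB; output overshoot = GR / (R − 1) = 7 / 2 = 3.5 dB.
Threshold = output − output overshoot = -8.3 − 3.5 = -11.8 dBFS.

-11.8 dBFS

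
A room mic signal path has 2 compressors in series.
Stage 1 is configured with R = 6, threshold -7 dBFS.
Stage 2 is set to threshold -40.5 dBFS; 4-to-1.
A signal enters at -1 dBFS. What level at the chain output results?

Stage 1: overshoot 6 dB → 6/6 = 1 dB → -6 dBFS.
Stage 2: 34.5 dB above -40.5 dBFS, reduced 4:1 to 8.625 dB above → -31.875 dBFS.

-31.875 dBFS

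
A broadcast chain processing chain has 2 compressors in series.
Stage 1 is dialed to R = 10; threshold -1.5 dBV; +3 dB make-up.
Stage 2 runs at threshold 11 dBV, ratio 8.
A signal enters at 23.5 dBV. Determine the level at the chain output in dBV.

4 dBV

Stage 1: 23.5 dBV is 25 dB over -1.5 dBV; at 10:1 that becomes 2.5 dB over, giving 1 dBV; +3 dB make-up → 4 dBV.
Stage 2: 4 dBV is at or below the 11 dBV threshold — no compression; output 4 dBV.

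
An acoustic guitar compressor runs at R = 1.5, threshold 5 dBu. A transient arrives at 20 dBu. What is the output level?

15 dBu

The input is 15 dB above the 5 dBu threshold.
At 1.5:1 the overshoot is divided by 1.5, leaving 10 dB above threshold.
That puts the output at 15 dBu.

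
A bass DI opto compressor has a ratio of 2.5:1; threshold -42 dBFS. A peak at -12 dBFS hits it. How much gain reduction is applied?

Overshoot = -12 − (-42) = 30 dB.
After 2.5:1 compression the overshoot becomes 30/2.5 = 12 dB.
So the signal is attenuated by 30 − 12 = 18 dB.

18 dB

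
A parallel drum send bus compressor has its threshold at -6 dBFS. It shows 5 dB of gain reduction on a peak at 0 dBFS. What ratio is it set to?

6:1

Input overshoot = 0 − (-6) = 6 dB.
Output overshoot = 6 − 5 = 1 dB.
Ratio = input overshoot / output overshoot = 6 / 1 = 6.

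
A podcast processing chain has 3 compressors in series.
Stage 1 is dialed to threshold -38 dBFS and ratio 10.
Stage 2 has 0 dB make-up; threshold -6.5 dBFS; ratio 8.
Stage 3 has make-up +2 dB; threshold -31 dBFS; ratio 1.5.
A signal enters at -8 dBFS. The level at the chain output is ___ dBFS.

Stage 1: overshoot 30 dB → 30/10 = 3 dB → -35 dBFS.
Stage 2: -35 dBFS is at or below the -6.5 dBFS threshold — no compression; output -35 dBFS.
Stage 3: below threshold (-35 ≤ -31); passes unchanged; make-up brings it to -33 dBFS.

-33 dBFS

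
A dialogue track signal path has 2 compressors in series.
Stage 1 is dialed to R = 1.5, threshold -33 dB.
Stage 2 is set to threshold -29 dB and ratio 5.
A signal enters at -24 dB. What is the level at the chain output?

-28.6 dB

Stage 1: 9 dB above -33 dB, reduced 1.5:1 to 6 dB above → -27 dB.
Stage 2: -27 dB is 2 dB over -29 dB; at 5:1 that becomes 0.4 dB over, giving -28.6 dB.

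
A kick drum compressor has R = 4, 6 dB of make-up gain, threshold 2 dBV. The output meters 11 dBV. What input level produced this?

14 dBV

Before make-up, the level was 11 − 6 = 5 dBV.
The compressed level sits 5 − 2 = 3 dB over threshold.
Before 4:1 compression the overshoot was 3 × 4 = 12 dB, so input = 2 + 12 = 14 dBV.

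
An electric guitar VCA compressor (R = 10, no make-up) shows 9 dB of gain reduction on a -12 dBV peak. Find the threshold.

Let T be the threshold. Output overshoot = (input overshoot)/R, so -21 − T = (-12 − T)/10.
10·(-21 − T) = -12 − T → 9·T = -210 − (-12) = -198.
T = -198/9 = -22 dBV.

-22 dBV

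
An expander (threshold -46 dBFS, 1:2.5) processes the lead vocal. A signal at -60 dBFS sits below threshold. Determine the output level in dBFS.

The input is 14 dB below the -46 dBFS threshold.
A 1:2.5 expander multiplies undershoot by 2.5: 14 × 2.5 = 35 dB below threshold.
Output = -46 − 35 = -81 dBFS.

-81 dBFS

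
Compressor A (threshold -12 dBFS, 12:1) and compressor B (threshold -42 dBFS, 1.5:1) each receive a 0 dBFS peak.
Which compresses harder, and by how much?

B, by 3 dB

A: GR = 12 − 12/12 = 11 dB.
B: GR = 42 − 42/1.5 = 14 dB.
B applies 3 dB more gain reduction.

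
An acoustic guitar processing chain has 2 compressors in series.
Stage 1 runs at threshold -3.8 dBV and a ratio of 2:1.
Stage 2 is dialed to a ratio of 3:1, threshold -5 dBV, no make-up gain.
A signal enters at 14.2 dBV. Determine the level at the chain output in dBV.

Stage 1: overshoot 18 dB → 18/2 = 9 dB → 5.2 dBV.
Stage 2: 10.2 dB above -5 dBV, reduced 3:1 to 3.4 dB above → -1.6 dBV.

-1.6 dBV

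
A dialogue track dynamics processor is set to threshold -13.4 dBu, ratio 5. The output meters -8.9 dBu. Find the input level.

9.1 dBu

Post-compression overshoot = -8.9 − (-13.4) = 4.5 dB.
Before 5:1 compression the overshoot was 4.5 × 5 = 22.5 dB, so input = -13.4 + 22.5 = 9.1 dBu.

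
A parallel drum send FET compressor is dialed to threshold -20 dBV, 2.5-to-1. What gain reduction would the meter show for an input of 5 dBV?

15 dB

5 dBV exceeds the threshold by 25 dB.
After 2.5:1 compression the overshoot becomes 25/2.5 = 10 dB.
GR = overshoot in − overshoot out = 25 − 10 = 15 dB.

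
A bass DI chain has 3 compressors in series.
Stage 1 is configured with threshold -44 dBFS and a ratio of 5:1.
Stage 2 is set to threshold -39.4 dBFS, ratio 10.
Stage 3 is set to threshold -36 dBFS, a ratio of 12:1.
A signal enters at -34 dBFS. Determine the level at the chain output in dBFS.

-42 dBFS

Stage 1: overshoot 10 dB → 10/5 = 2 dB → -42 dBFS.
Stage 2: -42 dBFS ≤ -39.4 dBFS, so stage 2 doesn't engage; output -42 dBFS.
Stage 3: -42 dBFS ≤ -36 dBFS, so stage 3 doesn't engage; output -42 dBFS.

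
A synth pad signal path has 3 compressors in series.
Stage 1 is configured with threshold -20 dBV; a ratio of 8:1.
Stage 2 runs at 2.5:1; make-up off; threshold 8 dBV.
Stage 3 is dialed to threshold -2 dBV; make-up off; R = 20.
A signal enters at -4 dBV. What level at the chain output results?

-18 dBV

Stage 1: -4 dBV is 16 dB over -20 dBV; at 8:1 that becomes 2 dB over, giving -18 dBV.
Stage 2: -18 dBV is at or below the 8 dBV threshold — no compression; output -18 dBV.
Stage 3: below threshold (-18 ≤ -2); passes unchanged; output -18 dBV.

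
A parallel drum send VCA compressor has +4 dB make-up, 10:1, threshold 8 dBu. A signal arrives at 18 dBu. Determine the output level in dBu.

13 dBu

The input is 10 dB above the 8 dBu threshold.
At 10:1 the overshoot is divided by 10, leaving 1 dB above threshold.
So the level is 8 + 1 = 9 dBu; make-up adds 4 dB, giving 13 dBu.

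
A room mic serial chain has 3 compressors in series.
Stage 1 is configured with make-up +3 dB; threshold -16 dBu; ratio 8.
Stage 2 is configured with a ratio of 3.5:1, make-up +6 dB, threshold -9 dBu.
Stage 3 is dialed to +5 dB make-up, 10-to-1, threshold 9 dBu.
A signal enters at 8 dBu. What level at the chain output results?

Stage 1: 24 dB above -16 dBu, reduced 8:1 to 3 dB above → -13 dBu; +3 dB make-up → -10 dBu.
Stage 2: -10 dBu ≤ -9 dBu, so stage 2 doesn't engage; make-up brings it to -4 dBu.
Stage 3: below threshold (-4 ≤ 9); passes unchanged; make-up brings it to 1 dBu.

1 dBu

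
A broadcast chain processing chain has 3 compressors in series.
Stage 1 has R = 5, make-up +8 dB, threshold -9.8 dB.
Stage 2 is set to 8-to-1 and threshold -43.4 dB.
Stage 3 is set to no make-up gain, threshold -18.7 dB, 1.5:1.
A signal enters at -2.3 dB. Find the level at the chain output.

Stage 1: 7.5 dB above -9.8 dB, reduced 5:1 to 1.5 dB above → -8.3 dB; +8 dB make-up → -0.3 dB.
Stage 2: overshoot 43.1 dB → 43.1/8 = 5.3875 dB → -38.0125 dB.
Stage 3: -38.0125 dB ≤ -18.7 dB, so stage 3 doesn't engage; output -38.0125 dB.

-38.0125 dB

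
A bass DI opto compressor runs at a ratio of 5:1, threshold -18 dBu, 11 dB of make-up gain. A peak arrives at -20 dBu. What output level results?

-20 dBu is 2 dB below the -18 dBu threshold, so no gain reduction is applied.
Make-up gain adds 11 dB: -20 + 11 = -9 dBu.

-9 dBu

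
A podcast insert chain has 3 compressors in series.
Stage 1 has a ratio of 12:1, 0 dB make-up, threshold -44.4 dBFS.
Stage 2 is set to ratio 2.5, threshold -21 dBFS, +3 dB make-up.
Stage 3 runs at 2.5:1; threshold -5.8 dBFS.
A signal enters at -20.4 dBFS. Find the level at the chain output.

-39.4 dBFS

Stage 1: 24 dB above -44.4 dBFS, reduced 12:1 to 2 dB above → -42.4 dBFS.
Stage 2: -42.4 dBFS ≤ -21 dBFS, so stage 2 doesn't engage; make-up brings it to -39.4 dBFS.
Stage 3: -39.4 dBFS ≤ -5.8 dBFS, so stage 3 doesn't engage; output -39.4 dBFS.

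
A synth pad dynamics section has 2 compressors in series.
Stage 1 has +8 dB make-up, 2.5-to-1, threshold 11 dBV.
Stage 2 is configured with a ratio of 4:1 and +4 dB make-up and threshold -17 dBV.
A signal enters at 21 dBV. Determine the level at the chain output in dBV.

Stage 1: overshoot 10 dB → 10/2.5 = 4 dB → 15 dBV; +8 dB make-up → 23 dBV.
Stage 2: overshoot 40 dB → 40/4 = 10 dB → -7 dBV; +4 dB make-up → -3 dBV.

-3 dBV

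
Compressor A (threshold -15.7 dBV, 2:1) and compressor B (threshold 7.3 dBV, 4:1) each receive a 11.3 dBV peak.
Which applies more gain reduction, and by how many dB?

A, by 10.5 dB

A: overshoot 27 dB → output overshoot 13.5 dB → GR 13.5 dB.
B: overshoot 4 dB → output overshoot 1 dB → GR 3 dB.
A applies 10.5 dB more gain reduction.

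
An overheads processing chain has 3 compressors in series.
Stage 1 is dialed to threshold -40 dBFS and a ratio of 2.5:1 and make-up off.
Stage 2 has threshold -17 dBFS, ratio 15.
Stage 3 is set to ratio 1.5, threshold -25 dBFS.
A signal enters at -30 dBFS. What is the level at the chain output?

-36 dBFS

Stage 1: 10 dB above -40 dBFS, reduced 2.5:1 to 4 dB above → -36 dBFS.
Stage 2: -36 dBFS ≤ -17 dBFS, so stage 2 doesn't engage; output -36 dBFS.
Stage 3: below threshold (-36 ≤ -25); passes unchanged; output -36 dBFS.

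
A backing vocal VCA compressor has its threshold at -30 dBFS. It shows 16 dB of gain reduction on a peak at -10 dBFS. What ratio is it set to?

5:1

Input overshoot = -10 − (-30) = 20 dB.
Output overshoot = 20 − 16 = 4 dB.
Ratio = input overshoot / output overshoot = 20 / 4 = 5.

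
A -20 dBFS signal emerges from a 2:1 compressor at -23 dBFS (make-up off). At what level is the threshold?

-26 dBFS

Let T be the threshold. Output overshoot = (input overshoot)/R, so -23 − T = (-20 − T)/2.
2·(-23 − T) = -20 − T → 1·T = -46 − (-20) = -26.
T = -26/1 = -26 dBFS.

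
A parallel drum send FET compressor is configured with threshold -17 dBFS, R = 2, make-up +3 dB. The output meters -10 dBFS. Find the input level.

-9 dBFS

Stripping the +3 dB make-up gives -13 dBFS at the gain stage.
That's 4 dB above the -17 dBFS threshold.
Before 2:1 compression the overshoot was 4 × 2 = 8 dB, so input = -17 + 8 = -9 dBFS.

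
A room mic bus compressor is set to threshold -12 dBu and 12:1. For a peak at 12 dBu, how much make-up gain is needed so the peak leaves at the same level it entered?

22 dB

The peak compresses to -12 + 24/12 = -10 dBu.
To reach 12 dBu requires 12 − (-10) = 22 dB of make-up.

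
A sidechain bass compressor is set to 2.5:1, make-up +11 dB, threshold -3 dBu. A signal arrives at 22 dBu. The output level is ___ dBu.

18 dBu

The input is 25 dB above the -3 dBu threshold.
At 2.5:1 the overshoot is divided by 2.5, leaving 10 dB above threshold.
Output = -3 + 10 = 7 dBu; make-up adds 11 dB, giving 18 dBu.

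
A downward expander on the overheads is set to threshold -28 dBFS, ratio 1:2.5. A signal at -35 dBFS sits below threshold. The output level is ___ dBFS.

The input is 7 dB below the -28 dBFS threshold.
A 1:2.5 expander multiplies undershoot by 2.5: 7 × 2.5 = 17.5 dB below threshold.
Output = -28 − 17.5 = -45.5 dBFS.

-45.5 dBFS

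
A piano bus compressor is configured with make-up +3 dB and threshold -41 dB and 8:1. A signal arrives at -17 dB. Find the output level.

-35 dB

Overshoot: -17 − (-41) = 24 dB.
The 24 dB excess becomes 3 dB after 8:1 reduction.
So the level is -41 + 3 = -38 dB; make-up adds 3 dB, giving -35 dB.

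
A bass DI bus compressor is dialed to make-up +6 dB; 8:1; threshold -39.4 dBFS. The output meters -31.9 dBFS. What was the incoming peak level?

Stripping the +6 dB make-up gives -37.9 dBFS at the gain stage.
That's 1.5 dB above the -39.4 dBFS threshold.
Before 8:1 compression the overshoot was 1.5 × 8 = 12 dB, so input = -39.4 + 12 = -27.4 dBFS.

-27.4 dBFS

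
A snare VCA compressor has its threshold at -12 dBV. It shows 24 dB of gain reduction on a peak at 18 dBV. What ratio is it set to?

5:1

Input overshoot = 18 − (-12) = 30 dB.
Output overshoot = 30 − 24 = 6 dB.
Ratio = input overshoot / output overshoot = 30 / 6 = 5.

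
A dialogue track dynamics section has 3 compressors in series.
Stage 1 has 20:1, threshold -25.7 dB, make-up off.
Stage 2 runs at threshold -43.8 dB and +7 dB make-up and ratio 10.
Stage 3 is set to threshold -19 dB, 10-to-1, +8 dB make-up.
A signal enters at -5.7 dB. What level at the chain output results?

-26.89 dB

Stage 1: overshoot 20 dB → 20/20 = 1 dB → -24.7 dB.
Stage 2: -24.7 dB is 19.1 dB over -43.8 dB; at 10:1 that becomes 1.91 dB over, giving -41.89 dB; +7 dB make-up → -34.89 dB.
Stage 3: -34.89 dB is at or below the -19 dB threshold — no compression; make-up brings it to -26.89 dB.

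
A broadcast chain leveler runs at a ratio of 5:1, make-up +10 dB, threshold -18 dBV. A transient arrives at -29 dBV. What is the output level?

-19 dBV

-29 dBV is 11 dB below the -18 dBV threshold, so no gain reduction is applied.
Make-up gain adds 10 dB: -29 + 10 = -19 dBV.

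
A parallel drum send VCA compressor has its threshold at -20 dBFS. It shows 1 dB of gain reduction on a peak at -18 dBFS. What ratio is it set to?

2:1

Input overshoot = -18 − (-20) = 2 dB.
Output overshoot = 2 − 1 = 1 dB.
Ratio = input overshoot / output overshoot = 2 / 1 = 2.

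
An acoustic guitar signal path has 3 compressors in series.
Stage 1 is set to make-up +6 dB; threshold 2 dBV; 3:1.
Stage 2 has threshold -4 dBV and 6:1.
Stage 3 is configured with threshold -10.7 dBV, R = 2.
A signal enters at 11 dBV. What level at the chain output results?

-6.1 dBV

Stage 1: 11 dBV is 9 dB over 2 dBV; at 3:1 that becomes 3 dB over, giving 5 dBV; +6 dB make-up → 11 dBV.
Stage 2: overshoot 15 dB → 15/6 = 2.5 dB → -1.5 dBV.
Stage 3: overshoot 9.2 dB → 9.2/2 = 4.6 dB → -6.1 dBV.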